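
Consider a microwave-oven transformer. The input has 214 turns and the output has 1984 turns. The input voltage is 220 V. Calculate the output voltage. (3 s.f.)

V_out/V_in = N_out/N_in, so V_out = 220 × 1984/214 = 2040 V.

V_out ≈ 2040 V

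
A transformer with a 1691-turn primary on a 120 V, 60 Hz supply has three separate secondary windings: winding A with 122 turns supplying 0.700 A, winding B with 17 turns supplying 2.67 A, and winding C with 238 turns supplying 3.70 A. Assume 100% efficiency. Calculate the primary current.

I_p ≈ 0.598 A

V_A = 120 × 122/1691 = 8.6576 V; V_B = 120 × 17/1691 = 1.2064 V; V_C = 120 × 238/1691 = 16.889 V.
P_out = V_A I_A + V_B I_B + V_C I_C = 8.6576×0.700 + 1.2064×2.67 + 16.889×3.70 = 6.0603 + 3.2211 + 62.491 = 71.772 W.
Ideal ⇒ P_in = P_out, so I_p = P_out/V_p = 71.772/120 = 0.598 A.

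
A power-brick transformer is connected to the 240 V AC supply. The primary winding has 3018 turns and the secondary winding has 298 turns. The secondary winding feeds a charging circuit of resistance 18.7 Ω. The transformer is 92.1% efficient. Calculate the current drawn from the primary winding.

V_s = 240 × 298/3018 = 23.698 V.
I_s = V_s/R = 23.698/18.7 = 1.2673 A.
P_out = V_s I_s = 23.698 × 1.2673 = 30.031 W.
P_in = P_out/η = 30.031/0.921 = 32.607 W.
I_p = P_in/V_p = 32.607/240 = 0.136 A.

I_p ≈ 0.136 A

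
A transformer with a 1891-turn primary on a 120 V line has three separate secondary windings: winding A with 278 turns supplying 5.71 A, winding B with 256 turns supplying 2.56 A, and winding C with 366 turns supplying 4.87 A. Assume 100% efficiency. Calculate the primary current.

I_p ≈ 2.13 A

V_A = 120 × 278/1891 = 17.641 V; V_B = 120 × 256/1891 = 16.245 V; V_C = 120 × 366/1891 = 23.226 V.
P_out = V_A I_A + V_B I_B + V_C I_C = 17.641×5.71 + 16.245×2.56 + 23.226×4.87 = 100.73 + 41.588 + 113.11 = 255.43 W.
Ideal ⇒ P_in = P_out, so I_p = P_out/V_p = 255.43/120 = 2.13 A.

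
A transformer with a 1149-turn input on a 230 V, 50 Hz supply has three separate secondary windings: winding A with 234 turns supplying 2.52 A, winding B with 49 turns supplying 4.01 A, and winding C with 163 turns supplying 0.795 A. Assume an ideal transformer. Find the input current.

I_in ≈ 0.797 A

V_A = 230 × 234/1149 = 46.841 V; V_B = 230 × 49/1149 = 9.8085 V; V_C = 230 × 163/1149 = 32.628 V.
P_out = V_A I_A + V_B I_B + V_C I_C = 46.841×2.52 + 9.8085×4.01 + 32.628×0.795 = 118.04 + 39.332 + 25.940 = 183.31 W.
Ideal ⇒ P_in = P_out, so I_in = P_out/V_in = 183.31/230 = 0.797 A.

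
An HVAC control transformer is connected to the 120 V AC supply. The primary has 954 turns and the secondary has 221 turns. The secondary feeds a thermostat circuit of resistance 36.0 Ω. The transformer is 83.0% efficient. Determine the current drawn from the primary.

I_p ≈ 0.216 A

V_s = 120 × 221/954 = 27.799 V.
I_s = V_s/R = 27.799/36.0 = 0.77219 A.
P_out = V_s I_s = 27.799 × 0.77219 = 21.466 W.
P_in = P_out/η = 21.466/0.830 = 25.862 W.
I_p = P_in/V_p = 25.862/120 = 0.216 A.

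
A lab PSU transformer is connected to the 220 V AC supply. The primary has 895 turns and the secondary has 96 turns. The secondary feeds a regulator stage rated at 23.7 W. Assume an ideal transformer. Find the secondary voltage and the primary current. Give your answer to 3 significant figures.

V_s = V_p × N_s/N_p = 220 × 96/895 = 23.598 V.
I_s = P/V_s = 23.7/23.598 = 1.0043 A.
I_p = I_s × N_s/N_p = 1.0043 × 96/895 = 0.108 A.

V_s ≈ 23.6 V, I_p ≈ 0.108 A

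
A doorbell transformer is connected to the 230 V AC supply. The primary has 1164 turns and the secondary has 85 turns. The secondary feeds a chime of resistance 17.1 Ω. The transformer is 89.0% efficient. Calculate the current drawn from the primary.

V_s = 230 × 85/1164 = 16.796 V.
I_s = V_s/R = 16.796/17.1 = 0.98219 A.
P_out = V_s I_s = 16.796 × 0.98219 = 16.496 W.
P_in = P_out/η = 16.496/0.890 = 18.535 W.
I_p = P_in/V_p = 18.535/230 = 0.0806 A.

I_p ≈ 0.0806 A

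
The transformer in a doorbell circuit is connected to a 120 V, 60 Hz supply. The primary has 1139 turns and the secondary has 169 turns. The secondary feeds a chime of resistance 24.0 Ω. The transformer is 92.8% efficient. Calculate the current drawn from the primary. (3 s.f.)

I_p ≈ 0.119 A

V_s = 120 × 169/1139 = 17.805 V.
I_s = V_s/R = 17.805/24.0 = 0.74188 A.
P_out = V_s I_s = 17.805 × 0.74188 = 13.209 W.
P_in = P_out/η = 13.209/0.928 = 14.234 W.
I_p = P_in/V_p = 14.234/120 = 0.119 A.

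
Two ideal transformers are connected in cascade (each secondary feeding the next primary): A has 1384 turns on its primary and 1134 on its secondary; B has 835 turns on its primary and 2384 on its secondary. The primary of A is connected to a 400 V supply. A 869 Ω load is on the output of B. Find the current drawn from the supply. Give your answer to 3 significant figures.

I_supply ≈ 2.52 A

After A: V = 400.00 × 1134/1384 = 327.75 V.
After B: V = 327.75 × 2384/835 = 935.74 V.
I_load = 935.74/869 = 1.0768 A, so P_out = 935.74 × 1.0768 = 1007.6 W.
All ideal ⇒ P_in = P_out, so I_supply = 1007.6/400 = 2.52 A.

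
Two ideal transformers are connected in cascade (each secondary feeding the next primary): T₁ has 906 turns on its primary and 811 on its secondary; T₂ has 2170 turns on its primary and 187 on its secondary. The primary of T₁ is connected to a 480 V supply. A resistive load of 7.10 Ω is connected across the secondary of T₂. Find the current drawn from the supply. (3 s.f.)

After T₁: V = 480.00 × 811/906 = 429.67 V.
After T₂: V = 429.67 × 187/2170 = 37.027 V.
I_load = 37.027/7.10 = 5.2150 A, so P_out = 37.027 × 5.2150 = 193.10 W.
All ideal ⇒ P_in = P_out, so I_supply = 193.10/480 = 0.402 A.

I_supply ≈ 0.402 A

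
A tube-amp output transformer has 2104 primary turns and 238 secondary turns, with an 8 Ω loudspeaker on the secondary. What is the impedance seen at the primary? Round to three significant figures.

Z_p = (N_p/N_s)² × Z_s = (2104/238)² × 8 = 625 Ω.

Z_p ≈ 625 Ω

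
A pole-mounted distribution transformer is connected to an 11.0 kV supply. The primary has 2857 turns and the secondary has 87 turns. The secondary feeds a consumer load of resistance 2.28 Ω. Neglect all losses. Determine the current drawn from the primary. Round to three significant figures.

I_p ≈ 4.47 A

V_s = V_p × N_s/N_p = 11000 × 87/2857 = 334.97 V.
I_s = V_s/R = 334.97/2.28 = 146.92 A.
For an ideal transformer I_p N_p = I_s N_s, so I_p = 146.92 × 87/2857 = 4.47 A.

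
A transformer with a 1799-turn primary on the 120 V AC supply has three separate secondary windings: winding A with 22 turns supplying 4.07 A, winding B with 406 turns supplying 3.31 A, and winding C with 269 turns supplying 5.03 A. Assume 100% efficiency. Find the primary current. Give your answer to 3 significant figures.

V_A = 120 × 22/1799 = 1.4675 V; V_B = 120 × 406/1799 = 27.082 V; V_C = 120 × 269/1799 = 17.943 V.
P_out = V_A I_A + V_B I_B + V_C I_C = 1.4675×4.07 + 27.082×3.31 + 17.943×5.03 = 5.9727 + 89.640 + 90.255 = 185.87 W.
Ideal ⇒ P_in = P_out, so I_p = P_out/V_p = 185.87/120 = 1.55 A.

I_p ≈ 1.55 A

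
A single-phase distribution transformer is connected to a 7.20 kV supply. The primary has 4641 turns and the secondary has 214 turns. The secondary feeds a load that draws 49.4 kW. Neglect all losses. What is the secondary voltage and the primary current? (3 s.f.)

V_s = V_p × N_s/N_p = 7200 × 214/4641 = 332.00 V.
I_s = P/V_s = 49400/332.00 = 148.80 A.
I_p = I_s × N_s/N_p = 148.80 × 214/4641 = 6.86 A.

V_s ≈ 332 V, I_p ≈ 6.86 A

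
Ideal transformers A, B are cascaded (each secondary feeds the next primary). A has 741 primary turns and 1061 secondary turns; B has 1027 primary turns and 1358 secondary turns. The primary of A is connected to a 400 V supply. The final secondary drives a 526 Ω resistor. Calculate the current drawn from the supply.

I_supply ≈ 2.73 A

Secondary of A: V = 400.00 × 1061/741 = 572.74 V.
Secondary of B: V = 572.74 × 1358/1027 = 757.33 V.
I_load = 757.33/526 = 1.4398 A, so P_out = 757.33 × 1.4398 = 1090.4 W.
All ideal ⇒ P_in = P_out, so I_supply = 1090.4/400 = 2.73 A.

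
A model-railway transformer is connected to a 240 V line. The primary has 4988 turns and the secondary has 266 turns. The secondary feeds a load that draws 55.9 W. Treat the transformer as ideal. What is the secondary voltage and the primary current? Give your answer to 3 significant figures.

V_s ≈ 12.8 V, I_p ≈ 0.233 A

V_s = V_p × N_s/N_p = 240 × 266/4988 = 12.799 V.
I_s = P/V_s = 55.9/12.799 = 4.3676 A.
I_p = I_s × N_s/N_p = 4.3676 × 266/4988 = 0.233 A.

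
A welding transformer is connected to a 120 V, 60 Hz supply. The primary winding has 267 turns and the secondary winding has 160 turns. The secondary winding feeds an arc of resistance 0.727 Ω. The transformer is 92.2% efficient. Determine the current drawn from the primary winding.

I_p ≈ 64.3 A

V_s = 120 × 160/267 = 71.910 V.
I_s = V_s/R = 71.910/0.727 = 98.913 A.
P_out = V_s I_s = 71.910 × 98.913 = 7112.9 W.
P_in = P_out/η = 7112.9/0.922 = 7714.6 W.
I_p = P_in/V_p = 7714.6/120 = 64.3 A.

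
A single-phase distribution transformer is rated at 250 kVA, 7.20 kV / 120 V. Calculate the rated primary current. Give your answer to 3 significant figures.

I_p = S/V_p = 250000/7200 = 34.7 A.

I_p ≈ 34.7 A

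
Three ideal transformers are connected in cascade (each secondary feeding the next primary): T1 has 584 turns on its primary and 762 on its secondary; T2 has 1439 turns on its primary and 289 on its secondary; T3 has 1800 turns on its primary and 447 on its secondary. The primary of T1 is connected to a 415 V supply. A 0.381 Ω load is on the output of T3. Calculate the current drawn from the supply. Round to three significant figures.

I_supply ≈ 4.61 A

After T1: V = 415.00 × 762/584 = 541.49 V.
After T2: V = 541.49 × 289/1439 = 108.75 V.
After T3: V = 108.75 × 447/1800 = 27.006 V.
I_load = 27.006/0.381 = 70.882 A, so P_out = 27.006 × 70.882 = 1914.3 W.
All ideal ⇒ P_in = P_out, so I_supply = 1914.3/415 = 4.61 A.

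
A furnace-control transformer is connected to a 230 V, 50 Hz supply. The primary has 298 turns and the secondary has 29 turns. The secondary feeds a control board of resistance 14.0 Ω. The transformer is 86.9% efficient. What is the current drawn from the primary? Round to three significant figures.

I_p ≈ 0.179 A

V_s = 230 × 29/298 = 22.383 V.
I_s = V_s/R = 22.383/14.0 = 1.5988 A.
P_out = V_s I_s = 22.383 × 1.5988 = 35.784 W.
P_in = P_out/η = 35.784/0.869 = 41.179 W.
I_p = P_in/V_p = 41.179/230 = 0.179 A.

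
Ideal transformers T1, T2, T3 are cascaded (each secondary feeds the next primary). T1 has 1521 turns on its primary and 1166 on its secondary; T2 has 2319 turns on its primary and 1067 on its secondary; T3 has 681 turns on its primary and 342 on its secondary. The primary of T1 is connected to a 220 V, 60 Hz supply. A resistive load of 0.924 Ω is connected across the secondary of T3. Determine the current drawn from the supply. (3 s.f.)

I_supply ≈ 7.47 A

After T1: V = 220.00 × 1166/1521 = 168.65 V.
After T2: V = 168.65 × 1067/2319 = 77.599 V.
After T3: V = 77.599 × 342/681 = 38.970 V.
I_load = 38.970/0.924 = 42.176 A, so P_out = 38.970 × 42.176 = 1643.6 W.
All ideal ⇒ P_in = P_out, so I_supply = 1643.6/220 = 7.47 A.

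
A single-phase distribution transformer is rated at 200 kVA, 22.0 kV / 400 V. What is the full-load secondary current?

I_s ≈ 500 A

I_s = S/V_s = 200000/400 = 500 A.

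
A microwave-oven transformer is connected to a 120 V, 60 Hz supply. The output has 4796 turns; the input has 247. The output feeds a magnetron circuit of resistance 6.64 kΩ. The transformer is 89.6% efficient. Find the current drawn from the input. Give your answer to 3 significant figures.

V_out = 120 × 4796/247 = 2330.0 V.
I_out = V_out/R = 2330.0/6640 = 0.35091 A.
P_out = V_out I_out = 2330.0 × 0.35091 = 817.63 W.
P_in = P_out/η = 817.63/0.896 = 912.54 W.
I_in = P_in/V_in = 912.54/120 = 7.60 A.

I_in ≈ 7.60 A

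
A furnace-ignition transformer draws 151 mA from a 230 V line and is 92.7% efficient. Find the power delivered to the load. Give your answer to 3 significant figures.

P_in = V_p I_p = 230 × 0.151 = 34.730 W.
P_out = η P_in = 0.927 × 34.730 = 32.2 W.

P_out ≈ 32.2 W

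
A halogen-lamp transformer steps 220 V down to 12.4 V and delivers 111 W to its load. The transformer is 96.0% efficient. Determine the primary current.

I_p ≈ 0.526 A

P_in = P_out/η = 111/0.960 = 115.62 W.
I_p = P_in/V_p = 115.62/220 = 0.526 A.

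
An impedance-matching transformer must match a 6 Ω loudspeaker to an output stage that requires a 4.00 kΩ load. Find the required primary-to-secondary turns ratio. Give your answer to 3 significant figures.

Z_p/Z_s = (N_p/N_s)², so N_p/N_s = √(4000/6) = √667 = 25.8.

N_p/N_s ≈ 25.8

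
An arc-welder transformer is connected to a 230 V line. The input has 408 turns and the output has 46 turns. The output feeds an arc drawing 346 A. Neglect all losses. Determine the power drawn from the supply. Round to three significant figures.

I_in = I_out × N_out/N_in = 346 × 46/408 = 39.010 A.
P = V_in I_in = 230 × 39.010 = 8970 W.

P ≈ 8970 W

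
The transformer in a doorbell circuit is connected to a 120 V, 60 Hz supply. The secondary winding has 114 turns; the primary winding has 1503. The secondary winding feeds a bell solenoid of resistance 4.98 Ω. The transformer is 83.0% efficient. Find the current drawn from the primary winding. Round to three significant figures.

I_p ≈ 0.167 A

V_s = 120 × 114/1503 = 9.1018 V.
I_s = V_s/R = 9.1018/4.98 = 1.8277 A.
P_out = V_s I_s = 9.1018 × 1.8277 = 16.635 W.
P_in = P_out/η = 16.635/0.830 = 20.042 W.
I_p = P_in/V_p = 20.042/120 = 0.167 A.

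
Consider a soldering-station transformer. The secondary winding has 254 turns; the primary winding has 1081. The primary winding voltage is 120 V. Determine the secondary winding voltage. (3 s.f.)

V_s ≈ 28.2 V

V_s/V_p = N_s/N_p, so V_s = 120 × 254/1081 = 28.2 V.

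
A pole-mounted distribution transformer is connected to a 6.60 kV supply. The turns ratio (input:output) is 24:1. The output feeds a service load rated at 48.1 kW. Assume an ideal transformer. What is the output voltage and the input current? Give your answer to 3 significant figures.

V_out ≈ 275 V, I_in ≈ 7.29 A

V_out = V_in × N_out/N_in = 6600 × 1/24 = 275.00 V.
I_out = P/V_out = 48100/275.00 = 174.91 A.
I_in = I_out × N_out/N_in = 174.91 × 1/24 = 7.29 A.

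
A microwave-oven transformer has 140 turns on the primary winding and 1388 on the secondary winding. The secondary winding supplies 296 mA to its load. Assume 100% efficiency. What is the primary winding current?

I_p ≈ 2.93 A

For an ideal transformer I_p/I_s = N_s/N_p, so I_p = 0.296 × 1388/140 = 2.93 A.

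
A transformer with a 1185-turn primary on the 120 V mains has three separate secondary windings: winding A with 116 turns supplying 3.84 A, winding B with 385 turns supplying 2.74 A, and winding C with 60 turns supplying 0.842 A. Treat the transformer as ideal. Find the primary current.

I_p ≈ 1.31 A

V_A = 120 × 116/1185 = 11.747 V; V_B = 120 × 385/1185 = 38.987 V; V_C = 120 × 60/1185 = 6.0759 V.
P_out = V_A I_A + V_B I_B + V_C I_C = 11.747×3.84 + 38.987×2.74 + 6.0759×0.842 = 45.108 + 106.83 + 5.1159 = 157.05 W.
Ideal ⇒ P_in = P_out, so I_p = P_out/V_p = 157.05/120 = 1.31 A.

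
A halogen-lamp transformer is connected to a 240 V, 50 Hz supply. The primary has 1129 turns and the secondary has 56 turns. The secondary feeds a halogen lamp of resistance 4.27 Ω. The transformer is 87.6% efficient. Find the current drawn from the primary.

I_p ≈ 0.158 A

V_s = 240 × 56/1129 = 11.904 V.
I_s = V_s/R = 11.904/4.27 = 2.7879 A.
P_out = V_s I_s = 11.904 × 2.7879 = 33.188 W.
P_in = P_out/η = 33.188/0.876 = 37.886 W.
I_p = P_in/V_p = 37.886/240 = 0.158 A.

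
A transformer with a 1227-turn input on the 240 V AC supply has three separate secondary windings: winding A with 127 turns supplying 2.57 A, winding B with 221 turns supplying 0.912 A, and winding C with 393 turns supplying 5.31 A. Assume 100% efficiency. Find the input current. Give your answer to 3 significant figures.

I_in ≈ 2.13 A

V_A = 240 × 127/1227 = 24.841 V; V_B = 240 × 221/1227 = 43.227 V; V_C = 240 × 393/1227 = 76.870 V.
P_out = V_A I_A + V_B I_B + V_C I_C = 24.841×2.57 + 43.227×0.912 + 76.870×5.31 = 63.842 + 39.423 + 408.18 = 511.45 W.
Ideal ⇒ P_in = P_out, so I_in = P_out/V_in = 511.45/240 = 2.13 A.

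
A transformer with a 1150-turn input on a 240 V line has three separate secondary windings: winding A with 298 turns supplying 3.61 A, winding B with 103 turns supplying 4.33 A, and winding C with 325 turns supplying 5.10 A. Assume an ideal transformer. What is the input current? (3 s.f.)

V_A = 240 × 298/1150 = 62.191 V; V_B = 240 × 103/1150 = 21.496 V; V_C = 240 × 325/1150 = 67.826 V.
P_out = V_A I_A + V_B I_B + V_C I_C = 62.191×3.61 + 21.496×4.33 + 67.826×5.10 = 224.51 + 93.076 + 345.91 = 663.50 W.
Ideal ⇒ P_in = P_out, so I_in = P_out/V_in = 663.50/240 = 2.76 A.

I_in ≈ 2.76 A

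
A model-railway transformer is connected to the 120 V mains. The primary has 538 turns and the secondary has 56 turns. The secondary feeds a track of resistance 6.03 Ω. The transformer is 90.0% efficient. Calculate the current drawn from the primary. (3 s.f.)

I_p ≈ 0.240 A

V_s = 120 × 56/538 = 12.491 V.
I_s = V_s/R = 12.491/6.03 = 2.0714 A.
P_out = V_s I_s = 12.491 × 2.0714 = 25.874 W.
P_in = P_out/η = 25.874/0.900 = 28.748 W.
I_p = P_in/V_p = 28.748/120 = 0.240 A.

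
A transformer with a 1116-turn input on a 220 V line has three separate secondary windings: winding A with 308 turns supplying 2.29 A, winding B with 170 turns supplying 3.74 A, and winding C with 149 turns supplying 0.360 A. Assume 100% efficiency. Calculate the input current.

I_in ≈ 1.25 A

V_A = 220 × 308/1116 = 60.717 V; V_B = 220 × 170/1116 = 33.513 V; V_C = 220 × 149/1116 = 29.373 V.
P_out = V_A I_A + V_B I_B + V_C I_C = 60.717×2.29 + 33.513×3.74 + 29.373×0.360 = 139.04 + 125.34 + 10.574 = 274.95 W.
Ideal ⇒ P_in = P_out, so I_in = P_out/V_in = 274.95/220 = 1.25 A.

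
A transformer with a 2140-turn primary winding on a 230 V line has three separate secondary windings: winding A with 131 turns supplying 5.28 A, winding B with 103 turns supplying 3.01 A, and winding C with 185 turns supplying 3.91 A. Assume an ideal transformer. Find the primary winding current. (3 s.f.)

V_A = 230 × 131/2140 = 14.079 V; V_B = 230 × 103/2140 = 11.070 V; V_C = 230 × 185/2140 = 19.883 V.
P_out = V_A I_A + V_B I_B + V_C I_C = 14.079×5.28 + 11.070×3.01 + 19.883×3.91 = 74.339 + 33.321 + 77.743 = 185.40 W.
Ideal ⇒ P_in = P_out, so I_p = P_out/V_p = 185.40/230 = 0.806 A.

I_p ≈ 0.806 A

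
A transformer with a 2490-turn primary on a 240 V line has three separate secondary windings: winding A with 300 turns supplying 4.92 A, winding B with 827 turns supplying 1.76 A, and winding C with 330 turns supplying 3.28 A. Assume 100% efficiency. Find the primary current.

I_p ≈ 1.61 A

V_A = 240 × 300/2490 = 28.916 V; V_B = 240 × 827/2490 = 79.711 V; V_C = 240 × 330/2490 = 31.807 V.
P_out = V_A I_A + V_B I_B + V_C I_C = 28.916×4.92 + 79.711×1.76 + 31.807×3.28 = 142.27 + 140.29 + 104.33 = 386.88 W.
Ideal ⇒ P_in = P_out, so I_p = P_out/V_p = 386.88/240 = 1.61 A.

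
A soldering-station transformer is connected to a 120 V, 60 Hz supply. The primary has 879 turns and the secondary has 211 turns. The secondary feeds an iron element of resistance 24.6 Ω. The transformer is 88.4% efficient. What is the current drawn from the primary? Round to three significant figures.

V_s = 120 × 211/879 = 28.805 V.
I_s = V_s/R = 28.805/24.6 = 1.1710 A.
P_out = V_s I_s = 28.805 × 1.1710 = 33.730 W.
P_in = P_out/η = 33.730/0.884 = 38.156 W.
I_p = P_in/V_p = 38.156/120 = 0.318 A.

I_p ≈ 0.318 A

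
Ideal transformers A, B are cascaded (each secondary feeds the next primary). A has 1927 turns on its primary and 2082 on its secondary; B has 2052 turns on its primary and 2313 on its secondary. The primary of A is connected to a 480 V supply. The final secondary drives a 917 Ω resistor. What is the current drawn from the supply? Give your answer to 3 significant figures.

I_supply ≈ 0.776 A

Secondary of A: V = 480.00 × 2082/1927 = 518.61 V.
Secondary of B: V = 518.61 × 2313/2052 = 584.57 V.
I_load = 584.57/917 = 0.63748 A, so P_out = 584.57 × 0.63748 = 372.66 W.
All ideal ⇒ P_in = P_out, so I_supply = 372.66/480 = 0.776 A.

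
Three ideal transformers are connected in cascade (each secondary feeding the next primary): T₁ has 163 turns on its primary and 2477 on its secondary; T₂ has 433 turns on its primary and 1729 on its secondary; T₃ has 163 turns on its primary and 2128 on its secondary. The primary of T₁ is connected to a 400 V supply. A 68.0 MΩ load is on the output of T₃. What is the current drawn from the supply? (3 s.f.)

After T₁: V = 400.00 × 2477/163 = 6078.5 V.
After T₂: V = 6078.5 × 1729/433 = 24272 V.
After T₃: V = 24272 × 2128/163 = 316880 V.
I_load = 316880/(6.80×10^7) = 0.0046599 A, so P_out = 316880 × 0.0046599 = 1476.6 W.
All ideal ⇒ P_in = P_out, so I_supply = 1476.6/400 = 3.69 A.

I_supply ≈ 3.69 A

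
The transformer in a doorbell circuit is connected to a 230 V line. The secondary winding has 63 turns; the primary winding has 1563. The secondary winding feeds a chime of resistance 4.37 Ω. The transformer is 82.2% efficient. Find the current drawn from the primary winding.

V_s = 230 × 63/1563 = 9.2706 V.
I_s = V_s/R = 9.2706/4.37 = 2.1214 A.
P_out = V_s I_s = 9.2706 × 2.1214 = 19.667 W.
P_in = P_out/η = 19.667/0.822 = 23.926 W.
I_p = P_in/V_p = 23.926/230 = 0.104 A.

I_p ≈ 0.104 A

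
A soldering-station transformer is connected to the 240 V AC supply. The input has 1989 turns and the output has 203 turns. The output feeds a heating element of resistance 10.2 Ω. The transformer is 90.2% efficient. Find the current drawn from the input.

I_in ≈ 0.272 A

V_out = 240 × 203/1989 = 24.495 V.
I_out = V_out/R = 24.495/10.2 = 2.4014 A.
P_out = V_out I_out = 24.495 × 2.4014 = 58.823 W.
P_in = P_out/η = 58.823/0.902 = 65.214 W.
I_in = P_in/V_in = 65.214/240 = 0.272 A.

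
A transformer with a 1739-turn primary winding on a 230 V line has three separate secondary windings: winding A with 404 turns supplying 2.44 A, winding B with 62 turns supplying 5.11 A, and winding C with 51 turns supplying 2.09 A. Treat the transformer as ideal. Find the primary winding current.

V_A = 230 × 404/1739 = 53.433 V; V_B = 230 × 62/1739 = 8.2001 V; V_C = 230 × 51/1739 = 6.7453 V.
P_out = V_A I_A + V_B I_B + V_C I_C = 53.433×2.44 + 8.2001×5.11 + 6.7453×2.09 = 130.38 + 41.903 + 14.098 = 186.38 W.
Ideal ⇒ P_in = P_out, so I_p = P_out/V_p = 186.38/230 = 0.810 A.

I_p ≈ 0.810 A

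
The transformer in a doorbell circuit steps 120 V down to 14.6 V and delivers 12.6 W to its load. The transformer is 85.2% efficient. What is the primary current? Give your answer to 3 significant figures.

I_p ≈ 0.123 A

P_in = P_out/η = 12.6/0.852 = 14.789 W.
I_p = P_in/V_p = 14.789/120 = 0.123 A.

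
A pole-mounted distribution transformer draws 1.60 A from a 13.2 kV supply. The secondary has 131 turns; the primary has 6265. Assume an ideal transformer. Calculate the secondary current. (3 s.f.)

I_s ≈ 76.5 A

I_s/I_p = N_p/N_s, so I_s = 1.60 × 6265/131 = 76.5 A.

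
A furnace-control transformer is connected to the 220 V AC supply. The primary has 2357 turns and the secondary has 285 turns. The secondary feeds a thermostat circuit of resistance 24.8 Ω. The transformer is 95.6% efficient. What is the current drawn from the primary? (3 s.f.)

V_s = 220 × 285/2357 = 26.602 V.
I_s = V_s/R = 26.602/24.8 = 1.0726 A.
P_out = V_s I_s = 26.602 × 1.0726 = 28.534 W.
P_in = P_out/η = 28.534/0.956 = 29.847 W.
I_p = P_in/V_p = 29.847/220 = 0.136 A.

I_p ≈ 0.136 A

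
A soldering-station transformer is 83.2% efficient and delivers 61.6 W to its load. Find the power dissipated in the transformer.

P_in = P_out/η = 61.6/0.832 = 74.0385 W.
P_loss = P_in − P_out = 74.0385 − 61.6 = 12.4 W.

P_loss ≈ 12.4 W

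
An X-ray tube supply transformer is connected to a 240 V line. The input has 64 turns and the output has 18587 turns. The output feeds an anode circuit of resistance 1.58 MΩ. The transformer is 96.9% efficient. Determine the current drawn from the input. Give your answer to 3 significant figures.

I_in ≈ 13.2 A

V_out = 240 × 18587/64 = 69701 V.
I_out = V_out/R = 69701/(1.58×10^6) = 0.044115 A.
P_out = V_out I_out = 69701 × 0.044115 = 3074.9 W.
P_in = P_out/η = 3074.9/0.969 = 3173.2 W.
I_in = P_in/V_in = 3173.2/240 = 13.2 A.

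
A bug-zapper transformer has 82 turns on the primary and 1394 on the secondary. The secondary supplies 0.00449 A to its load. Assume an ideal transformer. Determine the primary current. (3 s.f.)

For an ideal transformer I_p/I_s = N_s/N_p, so I_p = 0.00449 × 1394/82 = 0.0763 A.

I_p ≈ 0.0763 A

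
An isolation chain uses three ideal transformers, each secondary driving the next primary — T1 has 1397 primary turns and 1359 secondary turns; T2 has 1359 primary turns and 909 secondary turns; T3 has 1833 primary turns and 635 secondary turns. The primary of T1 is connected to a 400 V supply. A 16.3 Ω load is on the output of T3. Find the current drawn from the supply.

After T1: V = 400.00 × 1359/1397 = 389.12 V.
After T2: V = 389.12 × 909/1359 = 260.27 V.
After T3: V = 260.27 × 635/1833 = 90.165 V.
I_load = 90.165/16.3 = 5.5316 A, so P_out = 90.165 × 5.5316 = 498.76 W.
All ideal ⇒ P_in = P_out, so I_supply = 498.76/400 = 1.25 A.

I_supply ≈ 1.25 A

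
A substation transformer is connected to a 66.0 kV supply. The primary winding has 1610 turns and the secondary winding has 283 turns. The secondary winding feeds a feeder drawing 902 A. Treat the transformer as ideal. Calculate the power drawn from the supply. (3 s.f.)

P ≈ 1.05×10^7 W

I_p = I_s × N_s/N_p = 902 × 283/1610 = 158.55 A.
P = V_p I_p = 66000 × 158.55 = 1.05×10^7 W.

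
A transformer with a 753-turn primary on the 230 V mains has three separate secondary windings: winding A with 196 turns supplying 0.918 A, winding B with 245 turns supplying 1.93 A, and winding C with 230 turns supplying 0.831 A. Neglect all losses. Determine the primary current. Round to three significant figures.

I_p ≈ 1.12 A

V_A = 230 × 196/753 = 59.867 V; V_B = 230 × 245/753 = 74.834 V; V_C = 230 × 230/753 = 70.252 V.
P_out = V_A I_A + V_B I_B + V_C I_C = 59.867×0.918 + 74.834×1.93 + 70.252×0.831 = 54.958 + 144.43 + 58.380 = 257.77 W.
Ideal ⇒ P_in = P_out, so I_p = P_out/V_p = 257.77/230 = 1.12 A.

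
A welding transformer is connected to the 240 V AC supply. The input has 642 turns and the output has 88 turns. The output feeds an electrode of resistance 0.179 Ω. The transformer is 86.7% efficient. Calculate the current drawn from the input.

V_out = 240 × 88/642 = 32.897 V.
I_out = V_out/R = 32.897/0.179 = 183.78 A.
P_out = V_out I_out = 32.897 × 183.78 = 6046.0 W.
P_in = P_out/η = 6046.0/0.867 = 6973.4 W.
I_in = P_in/V_in = 6973.4/240 = 29.1 A.

I_in ≈ 29.1 A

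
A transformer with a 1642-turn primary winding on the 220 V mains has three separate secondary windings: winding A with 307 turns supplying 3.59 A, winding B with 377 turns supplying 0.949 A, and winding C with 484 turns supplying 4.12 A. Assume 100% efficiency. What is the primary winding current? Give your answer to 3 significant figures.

V_A = 220 × 307/1642 = 41.133 V; V_B = 220 × 377/1642 = 50.512 V; V_C = 220 × 484/1642 = 64.848 V.
P_out = V_A I_A + V_B I_B + V_C I_C = 41.133×3.59 + 50.512×0.949 + 64.848×4.12 = 147.67 + 47.935 + 267.17 = 462.77 W.
Ideal ⇒ P_in = P_out, so I_p = P_out/V_p = 462.77/220 = 2.10 A.

I_p ≈ 2.10 A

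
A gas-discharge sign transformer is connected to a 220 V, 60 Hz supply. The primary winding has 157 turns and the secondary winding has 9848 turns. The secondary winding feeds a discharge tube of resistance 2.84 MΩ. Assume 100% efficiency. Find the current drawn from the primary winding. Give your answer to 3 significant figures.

I_p ≈ 0.305 A

V_s = V_p × N_s/N_p = 220 × 9848/157 = 13800 V.
I_s = V_s/R = 13800/(2.84×10^6) = 0.0048591 A.
For an ideal transformer I_p N_p = I_s N_s, so I_p = 0.0048591 × 9848/157 = 0.305 A.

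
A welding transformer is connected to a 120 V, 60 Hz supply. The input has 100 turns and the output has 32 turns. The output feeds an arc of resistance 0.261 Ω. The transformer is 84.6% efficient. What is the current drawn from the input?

I_in ≈ 55.7 A

V_out = 120 × 32/100 = 38.400 V.
I_out = V_out/R = 38.400/0.261 = 147.13 A.
P_out = V_out I_out = 38.400 × 147.13 = 5649.7 W.
P_in = P_out/η = 5649.7/0.846 = 6678.1 W.
I_in = P_in/V_in = 6678.1/120 = 55.7 A.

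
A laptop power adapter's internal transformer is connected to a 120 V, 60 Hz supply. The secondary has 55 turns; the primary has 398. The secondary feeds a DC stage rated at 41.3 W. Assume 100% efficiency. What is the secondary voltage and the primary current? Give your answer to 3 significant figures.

V_s = V_p × N_s/N_p = 120 × 55/398 = 16.583 V.
I_s = P/V_s = 41.3/16.583 = 2.4905 A.
I_p = I_s × N_s/N_p = 2.4905 × 55/398 = 0.344 A.

V_s ≈ 16.6 V, I_p ≈ 0.344 A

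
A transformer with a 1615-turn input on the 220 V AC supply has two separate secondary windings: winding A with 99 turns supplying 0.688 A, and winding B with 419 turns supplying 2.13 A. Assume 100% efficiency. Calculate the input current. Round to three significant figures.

I_in ≈ 0.595 A

V_A = 220 × 99/1615 = 13.486 V; V_B = 220 × 419/1615 = 57.077 V.
P_out = V_A I_A + V_B I_B = 13.486×0.688 + 57.077×2.13 = 9.2784 + 121.57 = 130.85 W.
Ideal ⇒ P_in = P_out, so I_in = P_out/V_in = 130.85/220 = 0.595 A.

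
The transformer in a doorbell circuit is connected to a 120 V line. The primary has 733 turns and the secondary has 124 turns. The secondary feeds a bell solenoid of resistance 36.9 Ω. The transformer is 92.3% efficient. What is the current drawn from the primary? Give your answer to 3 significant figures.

I_p ≈ 0.101 A

V_s = 120 × 124/733 = 20.300 V.
I_s = V_s/R = 20.300/36.9 = 0.55014 A.
P_out = V_s I_s = 20.300 × 0.55014 = 11.168 W.
P_in = P_out/η = 11.168/0.923 = 12.100 W.
I_p = P_in/V_p = 12.100/120 = 0.101 A.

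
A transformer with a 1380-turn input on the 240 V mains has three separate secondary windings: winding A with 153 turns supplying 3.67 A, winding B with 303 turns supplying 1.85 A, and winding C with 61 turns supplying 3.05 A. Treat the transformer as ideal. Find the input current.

V_A = 240 × 153/1380 = 26.609 V; V_B = 240 × 303/1380 = 52.696 V; V_C = 240 × 61/1380 = 10.609 V.
P_out = V_A I_A + V_B I_B + V_C I_C = 26.609×3.67 + 52.696×1.85 + 10.609×3.05 = 97.654 + 97.487 + 32.357 = 227.50 W.
Ideal ⇒ P_in = P_out, so I_in = P_out/V_in = 227.50/240 = 0.948 A.

I_in ≈ 0.948 A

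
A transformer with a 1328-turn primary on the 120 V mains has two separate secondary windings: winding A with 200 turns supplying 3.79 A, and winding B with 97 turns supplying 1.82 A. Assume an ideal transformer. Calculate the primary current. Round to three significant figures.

I_p ≈ 0.704 A

V_A = 120 × 200/1328 = 18.072 V; V_B = 120 × 97/1328 = 8.7651 V.
P_out = V_A I_A + V_B I_B = 18.072×3.79 + 8.7651×1.82 = 68.494 + 15.952 = 84.446 W.
Ideal ⇒ P_in = P_out, so I_p = P_out/V_p = 84.446/120 = 0.704 A.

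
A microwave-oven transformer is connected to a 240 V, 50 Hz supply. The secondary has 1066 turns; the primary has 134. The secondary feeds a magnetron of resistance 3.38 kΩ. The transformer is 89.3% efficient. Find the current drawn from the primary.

I_p ≈ 5.03 A

V_s = 240 × 1066/134 = 1909.3 V.
I_s = V_s/R = 1909.3/3380 = 0.56487 A.
P_out = V_s I_s = 1909.3 × 0.56487 = 1078.5 W.
P_in = P_out/η = 1078.5/0.893 = 1207.7 W.
I_p = P_in/V_p = 1207.7/240 = 5.03 A.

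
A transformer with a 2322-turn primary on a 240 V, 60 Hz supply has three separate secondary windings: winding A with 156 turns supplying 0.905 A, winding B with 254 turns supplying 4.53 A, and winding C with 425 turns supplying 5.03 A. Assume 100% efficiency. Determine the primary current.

I_p ≈ 1.48 A

V_A = 240 × 156/2322 = 16.124 V; V_B = 240 × 254/2322 = 26.253 V; V_C = 240 × 425/2322 = 43.928 V.
P_out = V_A I_A + V_B I_B + V_C I_C = 16.124×0.905 + 26.253×4.53 + 43.928×5.03 = 14.592 + 118.93 + 220.96 = 354.48 W.
Ideal ⇒ P_in = P_out, so I_p = P_out/V_p = 354.48/240 = 1.48 A.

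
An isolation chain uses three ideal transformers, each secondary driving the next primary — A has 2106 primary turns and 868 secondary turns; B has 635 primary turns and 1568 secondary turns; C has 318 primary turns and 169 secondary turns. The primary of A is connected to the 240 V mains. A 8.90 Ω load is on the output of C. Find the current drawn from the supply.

I_supply ≈ 7.89 A

Secondary of A: V = 240.00 × 868/2106 = 98.917 V.
Secondary of B: V = 98.917 × 1568/635 = 244.26 V.
Secondary of C: V = 244.26 × 169/318 = 129.81 V.
I_load = 129.81/8.90 = 14.585 A, so P_out = 129.81 × 14.585 = 1893.3 W.
All ideal ⇒ P_in = P_out, so I_supply = 1893.3/240 = 7.89 A.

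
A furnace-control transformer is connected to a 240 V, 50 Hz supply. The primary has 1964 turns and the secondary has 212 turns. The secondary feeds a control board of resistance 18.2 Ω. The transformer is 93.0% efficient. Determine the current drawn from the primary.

V_s = 240 × 212/1964 = 25.906 V.
I_s = V_s/R = 25.906/18.2 = 1.4234 A.
P_out = V_s I_s = 25.906 × 1.4234 = 36.876 W.
P_in = P_out/η = 36.876/0.930 = 39.651 W.
I_p = P_in/V_p = 39.651/240 = 0.165 A.

I_p ≈ 0.165 A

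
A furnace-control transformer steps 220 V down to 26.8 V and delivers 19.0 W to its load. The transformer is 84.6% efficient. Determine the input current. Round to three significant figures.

I_in ≈ 0.102 A

P_in = P_out/η = 19.0/0.846 = 22.459 W.
I_in = P_in/V_in = 22.459/220 = 0.102 A.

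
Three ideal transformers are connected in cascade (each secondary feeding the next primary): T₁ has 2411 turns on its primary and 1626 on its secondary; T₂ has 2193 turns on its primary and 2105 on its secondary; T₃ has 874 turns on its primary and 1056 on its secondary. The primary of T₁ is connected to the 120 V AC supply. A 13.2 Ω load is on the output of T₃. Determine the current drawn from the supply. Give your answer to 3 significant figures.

Secondary of T₁: V = 120.00 × 1626/2411 = 80.929 V.
Secondary of T₂: V = 80.929 × 2105/2193 = 77.682 V.
Secondary of T₃: V = 77.682 × 1056/874 = 93.858 V.
I_load = 93.858/13.2 = 7.1104 A, so P_out = 93.858 × 7.1104 = 667.37 W.
All ideal ⇒ P_in = P_out, so I_supply = 667.37/120 = 5.56 A.

I_supply ≈ 5.56 A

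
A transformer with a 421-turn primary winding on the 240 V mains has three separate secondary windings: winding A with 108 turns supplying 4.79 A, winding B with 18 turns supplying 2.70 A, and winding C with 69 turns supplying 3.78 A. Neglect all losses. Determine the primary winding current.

V_A = 240 × 108/421 = 61.568 V; V_B = 240 × 18/421 = 10.261 V; V_C = 240 × 69/421 = 39.335 V.
P_out = V_A I_A + V_B I_B + V_C I_C = 61.568×4.79 + 10.261×2.70 + 39.335×3.78 = 294.91 + 27.705 + 148.69 = 471.30 W.
Ideal ⇒ P_in = P_out, so I_p = P_out/V_p = 471.30/240 = 1.96 A.

I_p ≈ 1.96 A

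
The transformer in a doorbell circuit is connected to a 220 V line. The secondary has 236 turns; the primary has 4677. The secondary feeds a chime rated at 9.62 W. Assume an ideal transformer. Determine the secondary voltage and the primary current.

V_s = V_p × N_s/N_p = 220 × 236/4677 = 11.101 V.
I_s = P/V_s = 9.62/11.101 = 0.86658 A.
I_p = I_s × N_s/N_p = 0.86658 × 236/4677 = 0.0437 A.

V_s ≈ 11.1 V, I_p ≈ 0.0437 A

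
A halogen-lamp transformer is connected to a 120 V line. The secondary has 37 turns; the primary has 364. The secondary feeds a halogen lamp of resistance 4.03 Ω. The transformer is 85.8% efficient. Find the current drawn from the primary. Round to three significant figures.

V_s = 120 × 37/364 = 12.198 V.
I_s = V_s/R = 12.198/4.03 = 3.0267 A.
P_out = V_s I_s = 12.198 × 3.0267 = 36.920 W.
P_in = P_out/η = 36.920/0.858 = 43.030 W.
I_p = P_in/V_p = 43.030/120 = 0.359 A.

I_p ≈ 0.359 A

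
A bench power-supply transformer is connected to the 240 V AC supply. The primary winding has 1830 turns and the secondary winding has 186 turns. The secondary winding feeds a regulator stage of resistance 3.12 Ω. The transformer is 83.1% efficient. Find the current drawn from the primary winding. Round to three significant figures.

I_p ≈ 0.956 A

V_s = 240 × 186/1830 = 24.393 V.
I_s = V_s/R = 24.393/3.12 = 7.8184 A.
P_out = V_s I_s = 24.393 × 7.8184 = 190.72 W.
P_in = P_out/η = 190.72/0.831 = 229.50 W.
I_p = P_in/V_p = 229.50/240 = 0.956 A.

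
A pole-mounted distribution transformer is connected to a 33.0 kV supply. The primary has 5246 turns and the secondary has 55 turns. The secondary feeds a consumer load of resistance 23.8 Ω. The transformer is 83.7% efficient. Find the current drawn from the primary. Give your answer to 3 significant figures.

I_p ≈ 0.182 A

V_s = 33000 × 55/5246 = 345.98 V.
I_s = V_s/R = 345.98/23.8 = 14.537 A.
P_out = V_s I_s = 345.98 × 14.537 = 5029.4 W.
P_in = P_out/η = 5029.4/0.837 = 6008.9 W.
I_p = P_in/V_p = 6008.9/33000 = 0.182 A.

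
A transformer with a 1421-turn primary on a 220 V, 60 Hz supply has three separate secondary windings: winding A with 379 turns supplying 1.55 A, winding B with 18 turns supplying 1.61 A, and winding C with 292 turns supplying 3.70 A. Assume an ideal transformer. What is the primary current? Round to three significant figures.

I_p ≈ 1.19 A

V_A = 220 × 379/1421 = 58.677 V; V_B = 220 × 18/1421 = 2.7868 V; V_C = 220 × 292/1421 = 45.208 V.
P_out = V_A I_A + V_B I_B + V_C I_C = 58.677×1.55 + 2.7868×1.61 + 45.208×3.70 = 90.949 + 4.4867 + 167.27 = 262.70 W.
Ideal ⇒ P_in = P_out, so I_p = P_out/V_p = 262.70/220 = 1.19 A.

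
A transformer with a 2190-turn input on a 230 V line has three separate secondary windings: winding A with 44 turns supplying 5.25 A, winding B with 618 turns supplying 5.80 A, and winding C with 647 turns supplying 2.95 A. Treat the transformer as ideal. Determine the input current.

V_A = 230 × 44/2190 = 4.6210 V; V_B = 230 × 618/2190 = 64.904 V; V_C = 230 × 647/2190 = 67.950 V.
P_out = V_A I_A + V_B I_B + V_C I_C = 4.6210×5.25 + 64.904×5.80 + 67.950×2.95 = 24.260 + 376.44 + 200.45 = 601.16 W.
Ideal ⇒ P_in = P_out, so I_in = P_out/V_in = 601.16/230 = 2.61 A.

I_in ≈ 2.61 A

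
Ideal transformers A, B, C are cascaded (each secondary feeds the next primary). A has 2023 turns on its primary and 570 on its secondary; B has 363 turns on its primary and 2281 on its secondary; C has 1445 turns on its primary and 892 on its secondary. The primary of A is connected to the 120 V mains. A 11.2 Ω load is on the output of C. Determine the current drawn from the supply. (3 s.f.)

Secondary of A: V = 120.00 × 570/2023 = 33.811 V.
Secondary of B: V = 33.811 × 2281/363 = 212.46 V.
Secondary of C: V = 212.46 × 892/1445 = 131.15 V.
I_load = 131.15/11.2 = 11.710 A, so P_out = 131.15 × 11.710 = 1535.8 W.
All ideal ⇒ P_in = P_out, so I_supply = 1535.8/120 = 12.8 A.

I_supply ≈ 12.8 A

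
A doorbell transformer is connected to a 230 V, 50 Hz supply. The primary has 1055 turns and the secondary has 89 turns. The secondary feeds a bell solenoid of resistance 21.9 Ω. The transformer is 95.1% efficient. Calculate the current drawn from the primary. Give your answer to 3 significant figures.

I_p ≈ 0.0786 A

V_s = 230 × 89/1055 = 19.403 V.
I_s = V_s/R = 19.403/21.9 = 0.88597 A.
P_out = V_s I_s = 19.403 × 0.88597 = 17.190 W.
P_in = P_out/η = 17.190/0.951 = 18.076 W.
I_p = P_in/V_p = 18.076/230 = 0.0786 A.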